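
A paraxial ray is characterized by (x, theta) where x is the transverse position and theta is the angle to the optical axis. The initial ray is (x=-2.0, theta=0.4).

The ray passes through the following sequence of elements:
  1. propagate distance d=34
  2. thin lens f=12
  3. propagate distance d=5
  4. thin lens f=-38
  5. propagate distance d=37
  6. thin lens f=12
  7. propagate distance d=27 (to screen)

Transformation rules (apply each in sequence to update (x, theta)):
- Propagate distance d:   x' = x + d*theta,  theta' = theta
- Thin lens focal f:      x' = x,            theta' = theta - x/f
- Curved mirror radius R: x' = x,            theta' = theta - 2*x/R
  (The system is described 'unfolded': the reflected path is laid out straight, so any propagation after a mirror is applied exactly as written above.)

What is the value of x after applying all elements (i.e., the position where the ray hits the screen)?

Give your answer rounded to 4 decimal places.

Initial: x=-2.0000 theta=0.4000
After 1 (propagate distance d=34): x=11.6000 theta=0.4000
After 2 (thin lens f=12): x=11.6000 theta=-17/30 (≈-0.5667)
After 3 (propagate distance d=5): x=263/30 (≈8.7667) theta=-17/30 (≈-0.5667)
After 4 (thin lens f=-38): x=263/30 (≈8.7667) theta=-383/1140 (≈-0.3360)
After 5 (propagate distance d=37): x=-4177/1140 (≈-3.6640) theta=-383/1140 (≈-0.3360)
After 6 (thin lens f=12): x=-4177/1140 (≈-3.6640) theta=-419/13680 (≈-0.0306)
After 7 (propagate distance d=27 (to screen)): x=-20479/4560 (≈-4.4910) theta=-419/13680 (≈-0.0306)
Rounded to 4 decimal places: x = -4.4910

Answer: -4.4910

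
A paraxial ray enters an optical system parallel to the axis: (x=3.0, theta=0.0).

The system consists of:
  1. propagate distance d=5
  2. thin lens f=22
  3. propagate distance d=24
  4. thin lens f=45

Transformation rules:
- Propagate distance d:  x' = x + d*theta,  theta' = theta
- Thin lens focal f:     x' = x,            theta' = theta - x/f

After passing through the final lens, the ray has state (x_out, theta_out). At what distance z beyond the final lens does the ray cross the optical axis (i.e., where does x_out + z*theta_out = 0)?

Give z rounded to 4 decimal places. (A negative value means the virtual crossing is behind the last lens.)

Initial: x=3.0000 theta=0.0000
After 1 (propagate distance d=5): x=3.0000 theta=0.0000
After 2 (thin lens f=22): x=3.0000 theta=-3/22 (≈-0.1364)
After 3 (propagate distance d=24): x=-3/11 (≈-0.2727) theta=-3/22 (≈-0.1364)
After 4 (thin lens f=45): x=-3/11 (≈-0.2727) theta=-43/330 (≈-0.1303)
z_focus = -x_out/theta_out = -(-3/11)/(-43/330) = -90/43 ≈ -2.0930
Rounded to 4 decimal places: z = -2.0930

Answer: -2.0930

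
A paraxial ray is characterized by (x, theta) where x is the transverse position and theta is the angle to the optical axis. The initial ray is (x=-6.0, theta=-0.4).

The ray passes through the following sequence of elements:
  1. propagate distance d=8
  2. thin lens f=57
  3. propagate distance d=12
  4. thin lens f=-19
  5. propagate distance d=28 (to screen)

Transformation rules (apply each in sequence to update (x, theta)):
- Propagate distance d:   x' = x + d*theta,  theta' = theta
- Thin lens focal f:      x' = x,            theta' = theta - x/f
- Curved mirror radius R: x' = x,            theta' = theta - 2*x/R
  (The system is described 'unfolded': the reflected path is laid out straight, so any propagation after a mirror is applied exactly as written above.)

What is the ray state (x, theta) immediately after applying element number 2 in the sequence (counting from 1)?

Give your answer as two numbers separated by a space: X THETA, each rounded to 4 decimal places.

Answer: -9.2000 -0.2386

Derivation:
Initial: x=-6.0000 theta=-0.4000
After 1 (propagate distance d=8): x=-9.2000 theta=-0.4000
After 2 (thin lens f=57): x=-9.2000 theta=-68/285 (≈-0.2386)
Rounded to 4 decimal places: x = -9.2000, theta = -0.2386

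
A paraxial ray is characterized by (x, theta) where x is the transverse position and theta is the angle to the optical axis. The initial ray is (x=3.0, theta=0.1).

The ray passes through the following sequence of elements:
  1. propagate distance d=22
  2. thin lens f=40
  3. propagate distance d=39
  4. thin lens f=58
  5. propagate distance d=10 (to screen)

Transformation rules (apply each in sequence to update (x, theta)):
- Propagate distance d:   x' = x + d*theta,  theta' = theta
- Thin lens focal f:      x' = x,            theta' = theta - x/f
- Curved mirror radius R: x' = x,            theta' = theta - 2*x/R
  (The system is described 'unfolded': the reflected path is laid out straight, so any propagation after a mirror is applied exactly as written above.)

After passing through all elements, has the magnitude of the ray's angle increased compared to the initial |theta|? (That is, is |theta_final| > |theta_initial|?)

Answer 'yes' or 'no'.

Answer: no

Derivation:
Initial: x=3.0000 theta=0.1000
After 1 (propagate distance d=22): x=5.2000 theta=0.1000
After 2 (thin lens f=40): x=5.2000 theta=-0.0300
After 3 (propagate distance d=39): x=4.0300 theta=-0.0300
After 4 (thin lens f=58): x=4.0300 theta=-577/5800 (≈-0.0995)
After 5 (propagate distance d=10 (to screen)): x=4401/1450 (≈3.0352) theta=-577/5800 (≈-0.0995)
|theta_initial|=0.1000 |theta_final|=577/5800 (≈0.0995) -> not increased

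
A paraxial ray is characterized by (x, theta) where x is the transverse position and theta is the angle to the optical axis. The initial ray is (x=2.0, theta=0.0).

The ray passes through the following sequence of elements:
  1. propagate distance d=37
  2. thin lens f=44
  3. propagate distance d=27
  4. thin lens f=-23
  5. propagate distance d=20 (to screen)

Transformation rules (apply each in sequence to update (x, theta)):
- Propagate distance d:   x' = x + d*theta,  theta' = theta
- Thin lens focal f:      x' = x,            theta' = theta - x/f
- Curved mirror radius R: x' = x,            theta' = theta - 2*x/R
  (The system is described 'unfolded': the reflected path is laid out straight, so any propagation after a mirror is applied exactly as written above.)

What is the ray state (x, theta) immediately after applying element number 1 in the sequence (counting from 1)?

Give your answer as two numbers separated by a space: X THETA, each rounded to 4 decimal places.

Answer: 2.0000 0.0000

Derivation:
Initial: x=2.0000 theta=0.0000
After 1 (propagate distance d=37): x=2.0000 theta=0.0000
Rounded to 4 decimal places: x = 2.0000, theta = 0.0000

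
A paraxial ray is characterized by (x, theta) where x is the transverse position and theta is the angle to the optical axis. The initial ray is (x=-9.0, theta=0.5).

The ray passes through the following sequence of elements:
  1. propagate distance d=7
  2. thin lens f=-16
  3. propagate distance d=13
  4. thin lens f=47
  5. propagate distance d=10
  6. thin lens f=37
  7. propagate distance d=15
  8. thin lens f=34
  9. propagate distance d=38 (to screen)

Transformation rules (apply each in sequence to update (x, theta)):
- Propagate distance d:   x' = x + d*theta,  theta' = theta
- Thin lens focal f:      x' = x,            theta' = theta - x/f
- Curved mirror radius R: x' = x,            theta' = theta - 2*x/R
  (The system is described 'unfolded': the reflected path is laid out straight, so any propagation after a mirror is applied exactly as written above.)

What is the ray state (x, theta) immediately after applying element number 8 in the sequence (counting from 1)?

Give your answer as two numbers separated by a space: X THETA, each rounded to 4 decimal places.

Initial: x=-9.0000 theta=0.5000
After 1 (propagate distance d=7): x=-5.5000 theta=0.5000
After 2 (thin lens f=-16): x=-5.5000 theta=5/32 (≈0.1563)
After 3 (propagate distance d=13): x=-111/32 (≈-3.4688) theta=5/32 (≈0.1563)
After 4 (thin lens f=47): x=-111/32 (≈-3.4688) theta=173/752 (≈0.2301)
After 5 (propagate distance d=10): x=-1757/1504 (≈-1.1682) theta=173/752 (≈0.2301)
After 6 (thin lens f=37): x=-1757/1504 (≈-1.1682) theta=14559/55648 (≈0.2616)
After 7 (propagate distance d=15): x=4793/1739 (≈2.7562) theta=14559/55648 (≈0.2616)
After 8 (thin lens f=34): x=4793/1739 (≈2.7562) theta=170815/946016 (≈0.1806)
Rounded to 4 decimal places: x = 2.7562, theta = 0.1806

Answer: 2.7562 0.1806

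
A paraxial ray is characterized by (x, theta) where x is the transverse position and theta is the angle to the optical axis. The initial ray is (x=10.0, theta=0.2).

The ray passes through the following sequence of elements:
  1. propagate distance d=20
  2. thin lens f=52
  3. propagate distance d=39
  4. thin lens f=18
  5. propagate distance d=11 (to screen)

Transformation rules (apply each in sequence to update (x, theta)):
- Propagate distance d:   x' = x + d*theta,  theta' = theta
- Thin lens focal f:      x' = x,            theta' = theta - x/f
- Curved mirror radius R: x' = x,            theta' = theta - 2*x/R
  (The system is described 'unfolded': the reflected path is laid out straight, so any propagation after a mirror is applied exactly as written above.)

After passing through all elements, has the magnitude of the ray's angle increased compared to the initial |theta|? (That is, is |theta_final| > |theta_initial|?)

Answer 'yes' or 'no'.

Answer: yes

Derivation:
Initial: x=10.0000 theta=0.2000
After 1 (propagate distance d=20): x=14.0000 theta=0.2000
After 2 (thin lens f=52): x=14.0000 theta=-9/130 (≈-0.0692)
After 3 (propagate distance d=39): x=11.3000 theta=-9/130 (≈-0.0692)
After 4 (thin lens f=18): x=11.3000 theta=-1631/2340 (≈-0.6970)
After 5 (propagate distance d=11 (to screen)): x=8501/2340 (≈3.6329) theta=-1631/2340 (≈-0.6970)
|theta_initial|=0.2000 |theta_final|=1631/2340 (≈0.6970) -> increased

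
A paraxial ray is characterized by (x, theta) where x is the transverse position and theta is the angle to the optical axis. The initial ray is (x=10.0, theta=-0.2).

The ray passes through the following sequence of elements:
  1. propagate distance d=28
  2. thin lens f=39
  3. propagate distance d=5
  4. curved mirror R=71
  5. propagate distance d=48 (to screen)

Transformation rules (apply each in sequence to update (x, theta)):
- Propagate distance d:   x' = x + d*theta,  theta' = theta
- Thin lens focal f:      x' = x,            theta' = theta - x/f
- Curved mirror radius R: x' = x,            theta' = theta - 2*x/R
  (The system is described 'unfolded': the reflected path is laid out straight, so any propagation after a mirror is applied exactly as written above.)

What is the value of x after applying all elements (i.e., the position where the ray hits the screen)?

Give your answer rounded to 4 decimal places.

Answer: -16.0139

Derivation:
Initial: x=10.0000 theta=-0.2000
After 1 (propagate distance d=28): x=4.4000 theta=-0.2000
After 2 (thin lens f=39): x=4.4000 theta=-61/195 (≈-0.3128)
After 3 (propagate distance d=5): x=553/195 (≈2.8359) theta=-61/195 (≈-0.3128)
After 4 (curved mirror R=71): x=553/195 (≈2.8359) theta=-5437/13845 (≈-0.3927)
After 5 (propagate distance d=48 (to screen)): x=-221713/13845 (≈-16.0139) theta=-5437/13845 (≈-0.3927)
Rounded to 4 decimal places: x = -16.0139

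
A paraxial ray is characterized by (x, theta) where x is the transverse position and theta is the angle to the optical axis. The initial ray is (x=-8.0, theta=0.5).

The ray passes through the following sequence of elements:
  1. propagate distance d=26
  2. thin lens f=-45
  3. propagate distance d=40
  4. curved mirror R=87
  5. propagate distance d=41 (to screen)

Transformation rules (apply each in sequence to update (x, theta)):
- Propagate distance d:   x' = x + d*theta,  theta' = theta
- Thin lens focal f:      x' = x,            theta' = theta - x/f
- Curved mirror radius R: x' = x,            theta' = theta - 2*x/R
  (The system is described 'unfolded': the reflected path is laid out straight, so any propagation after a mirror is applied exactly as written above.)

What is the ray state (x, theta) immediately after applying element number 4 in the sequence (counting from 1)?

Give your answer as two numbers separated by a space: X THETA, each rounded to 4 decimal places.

Initial: x=-8.0000 theta=0.5000
After 1 (propagate distance d=26): x=5.0000 theta=0.5000
After 2 (thin lens f=-45): x=5.0000 theta=11/18 (≈0.6111)
After 3 (propagate distance d=40): x=265/9 (≈29.4444) theta=11/18 (≈0.6111)
After 4 (curved mirror R=87): x=265/9 (≈29.4444) theta=-103/1566 (≈-0.0658)
Rounded to 4 decimal places: x = 29.4444, theta = -0.0658

Answer: 29.4444 -0.0658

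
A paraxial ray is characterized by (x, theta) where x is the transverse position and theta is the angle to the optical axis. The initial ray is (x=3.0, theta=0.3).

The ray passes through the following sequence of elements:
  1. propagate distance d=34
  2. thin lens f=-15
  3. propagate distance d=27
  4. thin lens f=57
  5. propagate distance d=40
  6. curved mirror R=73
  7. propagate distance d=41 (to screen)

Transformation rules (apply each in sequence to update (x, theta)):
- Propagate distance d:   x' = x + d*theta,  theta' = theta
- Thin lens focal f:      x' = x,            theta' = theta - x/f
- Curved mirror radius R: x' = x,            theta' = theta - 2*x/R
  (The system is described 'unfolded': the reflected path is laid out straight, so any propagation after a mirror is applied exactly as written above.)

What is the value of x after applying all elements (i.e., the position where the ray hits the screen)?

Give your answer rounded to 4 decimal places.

Initial: x=3.0000 theta=0.3000
After 1 (propagate distance d=34): x=13.2000 theta=0.3000
After 2 (thin lens f=-15): x=13.2000 theta=1.1800
After 3 (propagate distance d=27): x=45.0600 theta=1.1800
After 4 (thin lens f=57): x=45.0600 theta=37/95 (≈0.3895)
After 5 (propagate distance d=40): x=57607/950 (≈60.6389) theta=37/95 (≈0.3895)
After 6 (curved mirror R=73): x=57607/950 (≈60.6389) theta=-44102/34675 (≈-1.2719)
After 7 (propagate distance d=41 (to screen)): x=588947/69350 (≈8.4924) theta=-44102/34675 (≈-1.2719)
Rounded to 4 decimal places: x = 8.4924

Answer: 8.4924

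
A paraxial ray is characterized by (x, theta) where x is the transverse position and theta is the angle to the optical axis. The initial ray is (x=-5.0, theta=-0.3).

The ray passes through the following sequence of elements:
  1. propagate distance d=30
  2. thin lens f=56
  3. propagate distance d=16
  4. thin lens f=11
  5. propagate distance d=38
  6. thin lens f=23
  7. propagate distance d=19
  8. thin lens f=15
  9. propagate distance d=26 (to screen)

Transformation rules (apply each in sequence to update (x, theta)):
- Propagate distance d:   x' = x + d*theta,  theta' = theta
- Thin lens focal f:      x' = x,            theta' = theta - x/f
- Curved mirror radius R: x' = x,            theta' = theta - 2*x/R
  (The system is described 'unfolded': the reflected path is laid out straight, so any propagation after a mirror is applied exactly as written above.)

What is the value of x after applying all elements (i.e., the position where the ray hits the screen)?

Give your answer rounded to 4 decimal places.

Answer: -27.6767

Derivation:
Initial: x=-5.0000 theta=-0.3000
After 1 (propagate distance d=30): x=-14.0000 theta=-0.3000
After 2 (thin lens f=56): x=-14.0000 theta=-0.0500
After 3 (propagate distance d=16): x=-14.8000 theta=-0.0500
After 4 (thin lens f=11): x=-14.8000 theta=57/44 (≈1.2955)
After 5 (propagate distance d=38): x=3787/110 (≈34.4273) theta=57/44 (≈1.2955)
After 6 (thin lens f=23): x=3787/110 (≈34.4273) theta=-1019/5060 (≈-0.2014)
After 7 (propagate distance d=19): x=154841/5060 (≈30.6010) theta=-1019/5060 (≈-0.2014)
After 8 (thin lens f=15): x=154841/5060 (≈30.6010) theta=-7733/3450 (≈-2.2414)
After 9 (propagate distance d=26 (to screen)): x=-2100661/75900 (≈-27.6767) theta=-7733/3450 (≈-2.2414)
Rounded to 4 decimal places: x = -27.6767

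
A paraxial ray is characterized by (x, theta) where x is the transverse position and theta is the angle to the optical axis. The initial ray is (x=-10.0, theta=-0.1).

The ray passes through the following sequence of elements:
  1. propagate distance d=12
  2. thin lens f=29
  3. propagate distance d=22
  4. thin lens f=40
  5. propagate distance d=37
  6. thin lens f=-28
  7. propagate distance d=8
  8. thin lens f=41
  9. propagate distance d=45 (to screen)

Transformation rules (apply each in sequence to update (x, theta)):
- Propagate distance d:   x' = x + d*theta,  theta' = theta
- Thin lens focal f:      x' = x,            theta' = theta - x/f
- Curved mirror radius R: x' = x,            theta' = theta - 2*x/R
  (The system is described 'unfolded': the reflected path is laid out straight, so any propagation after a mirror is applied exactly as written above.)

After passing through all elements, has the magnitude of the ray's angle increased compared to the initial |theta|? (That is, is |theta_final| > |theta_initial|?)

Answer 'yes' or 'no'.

Answer: yes

Derivation:
Initial: x=-10.0000 theta=-0.1000
After 1 (propagate distance d=12): x=-11.2000 theta=-0.1000
After 2 (thin lens f=29): x=-11.2000 theta=83/290 (≈0.2862)
After 3 (propagate distance d=22): x=-711/145 (≈-4.9034) theta=83/290 (≈0.2862)
After 4 (thin lens f=40): x=-711/145 (≈-4.9034) theta=2371/5800 (≈0.4088)
After 5 (propagate distance d=37): x=59287/5800 (≈10.2219) theta=2371/5800 (≈0.4088)
After 6 (thin lens f=-28): x=59287/5800 (≈10.2219) theta=5027/6496 (≈0.7739)
After 7 (propagate distance d=8): x=666359/40600 (≈16.4128) theta=5027/6496 (≈0.7739)
After 8 (thin lens f=41): x=666359/40600 (≈16.4128) theta=2487239/6658400 (≈0.3735)
After 9 (propagate distance d=45 (to screen)): x=31601233/951200 (≈33.2225) theta=2487239/6658400 (≈0.3735)
|theta_initial|=0.1000 |theta_final|=2487239/6658400 (≈0.3735) -> increased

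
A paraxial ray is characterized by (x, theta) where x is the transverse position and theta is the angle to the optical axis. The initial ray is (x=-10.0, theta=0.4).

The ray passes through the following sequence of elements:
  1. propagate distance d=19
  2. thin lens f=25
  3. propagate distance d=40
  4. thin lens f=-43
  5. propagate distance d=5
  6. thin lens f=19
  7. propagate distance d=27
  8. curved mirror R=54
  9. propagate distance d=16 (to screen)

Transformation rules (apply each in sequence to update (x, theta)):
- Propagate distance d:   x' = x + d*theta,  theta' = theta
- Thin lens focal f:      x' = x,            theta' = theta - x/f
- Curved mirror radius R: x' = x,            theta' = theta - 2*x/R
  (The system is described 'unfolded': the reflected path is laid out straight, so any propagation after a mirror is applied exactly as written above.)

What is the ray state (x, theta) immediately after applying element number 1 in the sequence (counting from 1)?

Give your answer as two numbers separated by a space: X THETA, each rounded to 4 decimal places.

Initial: x=-10.0000 theta=0.4000
After 1 (propagate distance d=19): x=-2.4000 theta=0.4000
Rounded to 4 decimal places: x = -2.4000, theta = 0.4000

Answer: -2.4000 0.4000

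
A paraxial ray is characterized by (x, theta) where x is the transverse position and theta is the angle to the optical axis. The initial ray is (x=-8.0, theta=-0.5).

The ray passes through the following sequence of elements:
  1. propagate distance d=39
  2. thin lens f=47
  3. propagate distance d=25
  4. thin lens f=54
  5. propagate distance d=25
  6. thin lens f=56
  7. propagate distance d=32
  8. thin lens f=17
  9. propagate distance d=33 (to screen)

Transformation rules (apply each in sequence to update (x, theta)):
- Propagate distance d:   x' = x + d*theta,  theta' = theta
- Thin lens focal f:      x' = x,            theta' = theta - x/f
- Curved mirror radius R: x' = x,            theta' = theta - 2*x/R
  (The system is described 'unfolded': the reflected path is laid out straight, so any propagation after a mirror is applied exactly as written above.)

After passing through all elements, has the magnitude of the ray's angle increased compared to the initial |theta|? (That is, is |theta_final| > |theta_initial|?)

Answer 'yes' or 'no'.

Initial: x=-8.0000 theta=-0.5000
After 1 (propagate distance d=39): x=-27.5000 theta=-0.5000
After 2 (thin lens f=47): x=-27.5000 theta=4/47 (≈0.0851)
After 3 (propagate distance d=25): x=-2385/94 (≈-25.3723) theta=4/47 (≈0.0851)
After 4 (thin lens f=54): x=-2385/94 (≈-25.3723) theta=313/564 (≈0.5550)
After 5 (propagate distance d=25): x=-6485/564 (≈-11.4982) theta=313/564 (≈0.5550)
After 6 (thin lens f=56): x=-6485/564 (≈-11.4982) theta=24013/31584 (≈0.7603)
After 7 (propagate distance d=32): x=50657/3948 (≈12.8311) theta=24013/31584 (≈0.7603)
After 8 (thin lens f=17): x=50657/3948 (≈12.8311) theta=2965/536928 (≈0.0055)
After 9 (propagate distance d=33 (to screen)): x=998171/76704 (≈13.0133) theta=2965/536928 (≈0.0055)
|theta_initial|=0.5000 |theta_final|=2965/536928 (≈0.0055) -> not increased

Answer: no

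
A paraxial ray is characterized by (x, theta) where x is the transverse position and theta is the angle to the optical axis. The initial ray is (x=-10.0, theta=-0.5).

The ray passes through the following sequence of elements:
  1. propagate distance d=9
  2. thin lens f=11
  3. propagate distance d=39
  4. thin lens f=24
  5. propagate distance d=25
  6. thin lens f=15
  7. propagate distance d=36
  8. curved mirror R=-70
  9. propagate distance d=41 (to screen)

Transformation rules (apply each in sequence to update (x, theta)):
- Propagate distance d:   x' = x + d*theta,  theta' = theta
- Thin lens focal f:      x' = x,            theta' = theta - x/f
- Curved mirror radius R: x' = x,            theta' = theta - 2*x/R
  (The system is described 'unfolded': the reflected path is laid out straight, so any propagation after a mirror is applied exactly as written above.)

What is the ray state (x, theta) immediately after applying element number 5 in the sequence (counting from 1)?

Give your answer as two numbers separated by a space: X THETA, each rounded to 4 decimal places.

Initial: x=-10.0000 theta=-0.5000
After 1 (propagate distance d=9): x=-14.5000 theta=-0.5000
After 2 (thin lens f=11): x=-14.5000 theta=9/11 (≈0.8182)
After 3 (propagate distance d=39): x=383/22 (≈17.4091) theta=9/11 (≈0.8182)
After 4 (thin lens f=24): x=383/22 (≈17.4091) theta=49/528 (≈0.0928)
After 5 (propagate distance d=25): x=947/48 (≈19.7292) theta=49/528 (≈0.0928)
Rounded to 4 decimal places: x = 19.7292, theta = 0.0928

Answer: 19.7292 0.0928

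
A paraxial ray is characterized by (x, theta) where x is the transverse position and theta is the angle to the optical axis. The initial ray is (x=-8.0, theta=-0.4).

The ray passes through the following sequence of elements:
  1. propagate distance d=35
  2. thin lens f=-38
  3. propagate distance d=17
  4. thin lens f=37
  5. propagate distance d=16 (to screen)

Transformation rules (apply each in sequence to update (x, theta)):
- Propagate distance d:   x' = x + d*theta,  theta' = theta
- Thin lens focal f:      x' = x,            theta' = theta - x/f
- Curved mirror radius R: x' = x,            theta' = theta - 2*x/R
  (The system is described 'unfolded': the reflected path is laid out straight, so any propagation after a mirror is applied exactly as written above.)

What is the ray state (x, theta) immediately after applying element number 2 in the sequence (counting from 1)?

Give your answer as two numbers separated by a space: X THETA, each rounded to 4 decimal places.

Initial: x=-8.0000 theta=-0.4000
After 1 (propagate distance d=35): x=-22.0000 theta=-0.4000
After 2 (thin lens f=-38): x=-22.0000 theta=-93/95 (≈-0.9789)
Rounded to 4 decimal places: x = -22.0000, theta = -0.9789

Answer: -22.0000 -0.9789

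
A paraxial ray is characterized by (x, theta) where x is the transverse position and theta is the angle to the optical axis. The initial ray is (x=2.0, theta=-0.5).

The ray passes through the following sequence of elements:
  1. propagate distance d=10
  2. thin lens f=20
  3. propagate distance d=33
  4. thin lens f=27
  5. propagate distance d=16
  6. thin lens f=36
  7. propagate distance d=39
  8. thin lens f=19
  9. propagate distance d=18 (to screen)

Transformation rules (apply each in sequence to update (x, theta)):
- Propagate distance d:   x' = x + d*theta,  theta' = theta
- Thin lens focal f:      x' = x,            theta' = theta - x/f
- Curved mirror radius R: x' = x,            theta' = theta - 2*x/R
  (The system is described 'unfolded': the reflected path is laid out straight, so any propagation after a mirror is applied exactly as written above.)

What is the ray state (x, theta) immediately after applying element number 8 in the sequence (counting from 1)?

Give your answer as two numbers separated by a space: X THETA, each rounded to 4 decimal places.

Answer: 8.3273 0.0708

Derivation:
Initial: x=2.0000 theta=-0.5000
After 1 (propagate distance d=10): x=-3.0000 theta=-0.5000
After 2 (thin lens f=20): x=-3.0000 theta=-0.3500
After 3 (propagate distance d=33): x=-14.5500 theta=-0.3500
After 4 (thin lens f=27): x=-14.5500 theta=17/90 (≈0.1889)
After 5 (propagate distance d=16): x=-415/36 (≈-11.5278) theta=17/90 (≈0.1889)
After 6 (thin lens f=36): x=-415/36 (≈-11.5278) theta=3299/6480 (≈0.5091)
After 7 (propagate distance d=39): x=17987/2160 (≈8.3273) theta=3299/6480 (≈0.5091)
After 8 (thin lens f=19): x=17987/2160 (≈8.3273) theta=109/1539 (≈0.0708)
Rounded to 4 decimal places: x = 8.3273, theta = 0.0708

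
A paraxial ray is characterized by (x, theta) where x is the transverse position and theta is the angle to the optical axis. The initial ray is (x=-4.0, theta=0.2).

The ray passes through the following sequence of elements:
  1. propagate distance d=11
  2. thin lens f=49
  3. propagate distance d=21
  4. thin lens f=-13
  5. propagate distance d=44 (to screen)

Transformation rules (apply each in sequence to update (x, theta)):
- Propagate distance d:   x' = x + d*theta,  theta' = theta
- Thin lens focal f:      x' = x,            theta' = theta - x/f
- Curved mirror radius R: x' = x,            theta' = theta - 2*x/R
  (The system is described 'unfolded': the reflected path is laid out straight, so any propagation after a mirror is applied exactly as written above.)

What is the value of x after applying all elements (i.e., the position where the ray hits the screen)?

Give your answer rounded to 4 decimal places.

Initial: x=-4.0000 theta=0.2000
After 1 (propagate distance d=11): x=-1.8000 theta=0.2000
After 2 (thin lens f=49): x=-1.8000 theta=58/245 (≈0.2367)
After 3 (propagate distance d=21): x=111/35 (≈3.1714) theta=58/245 (≈0.2367)
After 4 (thin lens f=-13): x=111/35 (≈3.1714) theta=1531/3185 (≈0.4807)
After 5 (propagate distance d=44 (to screen)): x=15493/637 (≈24.3218) theta=1531/3185 (≈0.4807)
Rounded to 4 decimal places: x = 24.3218

Answer: 24.3218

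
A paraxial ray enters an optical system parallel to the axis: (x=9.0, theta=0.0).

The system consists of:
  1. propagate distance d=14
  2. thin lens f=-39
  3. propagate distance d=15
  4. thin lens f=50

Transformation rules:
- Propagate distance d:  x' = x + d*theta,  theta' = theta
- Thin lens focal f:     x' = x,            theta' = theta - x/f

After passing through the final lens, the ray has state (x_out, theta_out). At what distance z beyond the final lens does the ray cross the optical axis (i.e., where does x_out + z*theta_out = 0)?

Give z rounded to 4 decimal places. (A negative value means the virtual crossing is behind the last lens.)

Initial: x=9.0000 theta=0.0000
After 1 (propagate distance d=14): x=9.0000 theta=0.0000
After 2 (thin lens f=-39): x=9.0000 theta=3/13 (≈0.2308)
After 3 (propagate distance d=15): x=162/13 (≈12.4615) theta=3/13 (≈0.2308)
After 4 (thin lens f=50): x=162/13 (≈12.4615) theta=-6/325 (≈-0.0185)
z_focus = -x_out/theta_out = -(162/13)/(-6/325) = 675.0000
Rounded to 4 decimal places: z = 675.0000

Answer: 675.0000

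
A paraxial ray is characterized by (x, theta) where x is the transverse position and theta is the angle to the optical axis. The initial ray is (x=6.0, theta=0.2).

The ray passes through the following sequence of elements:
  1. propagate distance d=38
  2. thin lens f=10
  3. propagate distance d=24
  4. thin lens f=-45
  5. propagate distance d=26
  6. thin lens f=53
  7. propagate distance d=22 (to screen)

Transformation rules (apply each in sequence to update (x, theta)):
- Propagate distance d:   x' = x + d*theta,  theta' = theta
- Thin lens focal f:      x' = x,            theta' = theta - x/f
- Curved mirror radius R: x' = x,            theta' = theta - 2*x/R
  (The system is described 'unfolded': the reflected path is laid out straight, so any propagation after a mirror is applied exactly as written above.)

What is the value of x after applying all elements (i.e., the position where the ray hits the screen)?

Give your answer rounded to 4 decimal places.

Initial: x=6.0000 theta=0.2000
After 1 (propagate distance d=38): x=13.6000 theta=0.2000
After 2 (thin lens f=10): x=13.6000 theta=-1.1600
After 3 (propagate distance d=24): x=-14.2400 theta=-1.1600
After 4 (thin lens f=-45): x=-14.2400 theta=-1661/1125 (≈-1.4764)
After 5 (propagate distance d=26): x=-59206/1125 (≈-52.6276) theta=-1661/1125 (≈-1.4764)
After 6 (thin lens f=53): x=-59206/1125 (≈-52.6276) theta=-3203/6625 (≈-0.4835)
After 7 (propagate distance d=22 (to screen)): x=-3772112/59625 (≈-63.2639) theta=-3203/6625 (≈-0.4835)
Rounded to 4 decimal places: x = -63.2639

Answer: -63.2639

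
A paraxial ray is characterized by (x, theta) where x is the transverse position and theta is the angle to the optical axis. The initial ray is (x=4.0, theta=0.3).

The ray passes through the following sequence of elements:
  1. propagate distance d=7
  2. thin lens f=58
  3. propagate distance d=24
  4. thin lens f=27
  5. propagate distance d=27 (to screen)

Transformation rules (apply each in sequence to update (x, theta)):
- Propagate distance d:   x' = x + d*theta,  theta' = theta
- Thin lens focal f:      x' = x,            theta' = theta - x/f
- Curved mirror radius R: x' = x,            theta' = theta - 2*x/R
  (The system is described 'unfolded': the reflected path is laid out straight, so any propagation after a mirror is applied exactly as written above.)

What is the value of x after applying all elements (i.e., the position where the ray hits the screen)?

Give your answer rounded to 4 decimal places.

Answer: 5.2603

Derivation:
Initial: x=4.0000 theta=0.3000
After 1 (propagate distance d=7): x=6.1000 theta=0.3000
After 2 (thin lens f=58): x=6.1000 theta=113/580 (≈0.1948)
After 3 (propagate distance d=24): x=625/58 (≈10.7759) theta=113/580 (≈0.1948)
After 4 (thin lens f=27): x=625/58 (≈10.7759) theta=-3199/15660 (≈-0.2043)
After 5 (propagate distance d=27 (to screen)): x=3051/580 (≈5.2603) theta=-3199/15660 (≈-0.2043)
Rounded to 4 decimal places: x = 5.2603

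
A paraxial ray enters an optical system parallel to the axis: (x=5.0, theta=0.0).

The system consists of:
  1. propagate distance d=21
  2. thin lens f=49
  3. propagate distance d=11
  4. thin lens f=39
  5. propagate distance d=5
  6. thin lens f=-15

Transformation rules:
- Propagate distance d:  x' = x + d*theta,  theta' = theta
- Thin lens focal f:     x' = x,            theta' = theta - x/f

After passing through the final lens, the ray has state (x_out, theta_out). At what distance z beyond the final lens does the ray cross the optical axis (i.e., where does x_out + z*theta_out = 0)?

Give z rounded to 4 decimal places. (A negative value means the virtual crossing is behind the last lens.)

Initial: x=5.0000 theta=0.0000
After 1 (propagate distance d=21): x=5.0000 theta=0.0000
After 2 (thin lens f=49): x=5.0000 theta=-5/49 (≈-0.1020)
After 3 (propagate distance d=11): x=190/49 (≈3.8776) theta=-5/49 (≈-0.1020)
After 4 (thin lens f=39): x=190/49 (≈3.8776) theta=-55/273 (≈-0.2015)
After 5 (propagate distance d=5): x=5485/1911 (≈2.8702) theta=-55/273 (≈-0.2015)
After 6 (thin lens f=-15): x=5485/1911 (≈2.8702) theta=-58/5733 (≈-0.0101)
z_focus = -x_out/theta_out = -(5485/1911)/(-58/5733) = 16455/58 ≈ 283.7069
Rounded to 4 decimal places: z = 283.7069

Answer: 283.7069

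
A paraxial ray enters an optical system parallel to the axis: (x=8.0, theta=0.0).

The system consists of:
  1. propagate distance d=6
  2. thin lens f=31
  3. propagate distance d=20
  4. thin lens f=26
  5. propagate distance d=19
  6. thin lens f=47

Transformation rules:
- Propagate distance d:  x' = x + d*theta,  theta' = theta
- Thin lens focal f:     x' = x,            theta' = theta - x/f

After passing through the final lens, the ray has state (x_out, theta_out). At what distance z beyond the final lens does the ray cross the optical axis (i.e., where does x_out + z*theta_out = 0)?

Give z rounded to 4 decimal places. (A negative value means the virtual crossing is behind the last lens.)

Answer: -14.8253

Derivation:
Initial: x=8.0000 theta=0.0000
After 1 (propagate distance d=6): x=8.0000 theta=0.0000
After 2 (thin lens f=31): x=8.0000 theta=-8/31 (≈-0.2581)
After 3 (propagate distance d=20): x=88/31 (≈2.8387) theta=-8/31 (≈-0.2581)
After 4 (thin lens f=26): x=88/31 (≈2.8387) theta=-148/403 (≈-0.3672)
After 5 (propagate distance d=19): x=-1668/403 (≈-4.1390) theta=-148/403 (≈-0.3672)
After 6 (thin lens f=47): x=-1668/403 (≈-4.1390) theta=-5288/18941 (≈-0.2792)
z_focus = -x_out/theta_out = -(-1668/403)/(-5288/18941) = -19599/1322 ≈ -14.8253
Rounded to 4 decimal places: z = -14.8253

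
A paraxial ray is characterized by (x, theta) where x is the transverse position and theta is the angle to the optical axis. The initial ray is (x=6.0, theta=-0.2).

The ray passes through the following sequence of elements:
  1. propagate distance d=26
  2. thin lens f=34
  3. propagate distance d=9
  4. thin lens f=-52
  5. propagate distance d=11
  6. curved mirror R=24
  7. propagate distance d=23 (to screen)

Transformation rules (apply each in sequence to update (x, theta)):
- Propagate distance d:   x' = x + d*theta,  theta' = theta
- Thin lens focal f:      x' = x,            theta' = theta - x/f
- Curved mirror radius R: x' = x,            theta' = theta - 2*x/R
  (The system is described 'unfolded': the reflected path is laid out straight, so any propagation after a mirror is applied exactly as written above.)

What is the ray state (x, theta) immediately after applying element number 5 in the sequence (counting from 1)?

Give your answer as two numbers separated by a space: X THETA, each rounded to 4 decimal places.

Initial: x=6.0000 theta=-0.2000
After 1 (propagate distance d=26): x=0.8000 theta=-0.2000
After 2 (thin lens f=34): x=0.8000 theta=-19/85 (≈-0.2235)
After 3 (propagate distance d=9): x=-103/85 (≈-1.2118) theta=-19/85 (≈-0.2235)
After 4 (thin lens f=-52): x=-103/85 (≈-1.2118) theta=-1091/4420 (≈-0.2468)
After 5 (propagate distance d=11): x=-1021/260 (≈-3.9269) theta=-1091/4420 (≈-0.2468)
Rounded to 4 decimal places: x = -3.9269, theta = -0.2468

Answer: -3.9269 -0.2468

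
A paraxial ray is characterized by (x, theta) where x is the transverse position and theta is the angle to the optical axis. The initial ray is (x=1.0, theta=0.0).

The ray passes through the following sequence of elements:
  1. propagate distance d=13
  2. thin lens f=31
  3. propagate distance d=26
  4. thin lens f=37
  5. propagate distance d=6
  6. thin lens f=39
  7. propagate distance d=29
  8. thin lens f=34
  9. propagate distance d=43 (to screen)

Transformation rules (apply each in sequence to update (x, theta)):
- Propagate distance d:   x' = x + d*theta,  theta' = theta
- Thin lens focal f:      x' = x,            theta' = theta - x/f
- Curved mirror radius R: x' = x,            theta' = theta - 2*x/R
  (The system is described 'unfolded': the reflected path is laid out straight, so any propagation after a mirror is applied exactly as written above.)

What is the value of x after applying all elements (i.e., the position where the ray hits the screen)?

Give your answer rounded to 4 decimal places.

Answer: -1.2251

Derivation:
Initial: x=1.0000 theta=0.0000
After 1 (propagate distance d=13): x=1.0000 theta=0.0000
After 2 (thin lens f=31): x=1.0000 theta=-1/31 (≈-0.0323)
After 3 (propagate distance d=26): x=5/31 (≈0.1613) theta=-1/31 (≈-0.0323)
After 4 (thin lens f=37): x=5/31 (≈0.1613) theta=-42/1147 (≈-0.0366)
After 5 (propagate distance d=6): x=-67/1147 (≈-0.0584) theta=-42/1147 (≈-0.0366)
After 6 (thin lens f=39): x=-67/1147 (≈-0.0584) theta=-1571/44733 (≈-0.0351)
After 7 (propagate distance d=29): x=-48172/44733 (≈-1.0769) theta=-1571/44733 (≈-0.0351)
After 8 (thin lens f=34): x=-48172/44733 (≈-1.0769) theta=-2621/760461 (≈-0.0034)
After 9 (propagate distance d=43 (to screen)): x=-931627/760461 (≈-1.2251) theta=-2621/760461 (≈-0.0034)
Rounded to 4 decimal places: x = -1.2251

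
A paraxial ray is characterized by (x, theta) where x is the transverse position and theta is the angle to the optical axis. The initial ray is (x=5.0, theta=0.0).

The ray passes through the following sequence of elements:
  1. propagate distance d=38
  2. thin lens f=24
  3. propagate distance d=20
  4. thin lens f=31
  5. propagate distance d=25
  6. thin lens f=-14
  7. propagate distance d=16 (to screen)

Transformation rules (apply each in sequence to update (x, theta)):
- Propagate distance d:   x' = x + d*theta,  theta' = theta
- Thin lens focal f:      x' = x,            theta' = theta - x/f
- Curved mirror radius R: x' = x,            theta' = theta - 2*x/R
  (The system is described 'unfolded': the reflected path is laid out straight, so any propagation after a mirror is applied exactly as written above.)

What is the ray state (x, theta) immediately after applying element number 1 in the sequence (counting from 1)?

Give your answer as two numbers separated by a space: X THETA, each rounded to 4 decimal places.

Answer: 5.0000 0.0000

Derivation:
Initial: x=5.0000 theta=0.0000
After 1 (propagate distance d=38): x=5.0000 theta=0.0000
Rounded to 4 decimal places: x = 5.0000, theta = 0.0000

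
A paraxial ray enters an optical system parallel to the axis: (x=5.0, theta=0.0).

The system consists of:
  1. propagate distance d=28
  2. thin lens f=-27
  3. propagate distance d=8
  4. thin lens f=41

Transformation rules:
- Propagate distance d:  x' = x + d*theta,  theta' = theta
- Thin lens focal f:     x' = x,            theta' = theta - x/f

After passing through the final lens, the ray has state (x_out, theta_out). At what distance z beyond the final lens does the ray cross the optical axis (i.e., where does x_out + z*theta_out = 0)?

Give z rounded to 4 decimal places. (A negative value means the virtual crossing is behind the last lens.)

Answer: -239.1667

Derivation:
Initial: x=5.0000 theta=0.0000
After 1 (propagate distance d=28): x=5.0000 theta=0.0000
After 2 (thin lens f=-27): x=5.0000 theta=5/27 (≈0.1852)
After 3 (propagate distance d=8): x=175/27 (≈6.4815) theta=5/27 (≈0.1852)
After 4 (thin lens f=41): x=175/27 (≈6.4815) theta=10/369 (≈0.0271)
z_focus = -x_out/theta_out = -(175/27)/(10/369) = -1435/6 ≈ -239.1667
Rounded to 4 decimal places: z = -239.1667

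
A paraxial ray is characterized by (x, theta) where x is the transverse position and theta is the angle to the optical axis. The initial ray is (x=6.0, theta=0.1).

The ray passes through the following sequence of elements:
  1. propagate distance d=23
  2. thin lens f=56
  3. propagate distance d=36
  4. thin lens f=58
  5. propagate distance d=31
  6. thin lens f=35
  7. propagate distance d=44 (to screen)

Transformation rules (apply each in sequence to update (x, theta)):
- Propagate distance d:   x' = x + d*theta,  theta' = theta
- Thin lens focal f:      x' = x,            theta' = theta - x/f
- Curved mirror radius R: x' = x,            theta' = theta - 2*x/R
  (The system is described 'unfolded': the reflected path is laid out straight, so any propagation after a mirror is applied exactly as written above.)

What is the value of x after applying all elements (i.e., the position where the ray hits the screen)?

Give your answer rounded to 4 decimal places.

Initial: x=6.0000 theta=0.1000
After 1 (propagate distance d=23): x=8.3000 theta=0.1000
After 2 (thin lens f=56): x=8.3000 theta=-27/560 (≈-0.0482)
After 3 (propagate distance d=36): x=919/140 (≈6.5643) theta=-27/560 (≈-0.0482)
After 4 (thin lens f=58): x=919/140 (≈6.5643) theta=-2621/16240 (≈-0.1614)
After 5 (propagate distance d=31): x=25353/16240 (≈1.5611) theta=-2621/16240 (≈-0.1614)
After 6 (thin lens f=35): x=25353/16240 (≈1.5611) theta=-7318/35525 (≈-0.2060)
After 7 (propagate distance d=44 (to screen)): x=-4264517/568400 (≈-7.5027) theta=-7318/35525 (≈-0.2060)
Rounded to 4 decimal places: x = -7.5027

Answer: -7.5027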